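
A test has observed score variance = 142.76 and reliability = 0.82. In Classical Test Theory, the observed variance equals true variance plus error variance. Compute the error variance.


var_true = rxx * var_obs = 0.82 * 142.76 = 117.0632
var_error = var_obs - var_true
var_error = 142.76 - 117.0632
var_error = 25.6968

25.6968


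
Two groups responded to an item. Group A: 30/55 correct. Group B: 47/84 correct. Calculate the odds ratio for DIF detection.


Odds_A = 30/25 = 1.2
Odds_B = 47/37 = 1.2703
OR = Odds_A / Odds_B = 1.2 / 1.2703
Exactly, OR = (30 * 37) / (25 * 47) = 1110 / 1175
OR = 0.9447

0.9447


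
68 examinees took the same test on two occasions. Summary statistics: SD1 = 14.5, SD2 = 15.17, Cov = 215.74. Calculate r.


r = cov(X,Y) / (SD_X * SD_Y)
r = 215.74 / (14.5 * 15.17)
r = 215.74 / 219.965
r = 0.9808

0.9808


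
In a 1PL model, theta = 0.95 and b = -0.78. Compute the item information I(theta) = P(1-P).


P = 1/(1+exp(-(0.95--0.78))) = 0.8494
I = P*(1-P) = 0.8494 * 0.1506
I = 0.1279

0.1279


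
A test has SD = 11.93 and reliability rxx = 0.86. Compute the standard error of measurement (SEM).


SEM = SD * sqrt(1 - rxx)
SEM = 11.93 * sqrt(1 - 0.86)
SEM = 11.93 * sqrt(0.14) = 11.93 * 0.374166
SEM = 4.4638

4.4638


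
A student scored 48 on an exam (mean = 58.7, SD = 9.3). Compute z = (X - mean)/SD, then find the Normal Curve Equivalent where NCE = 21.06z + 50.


z = (X - mean) / SD = (48 - 58.7) / 9.3
z = -10.7 / 9.3
z = -1.1505
NCE = NCE = 21.06z + 50
Carry z at full precision (z = -10.7 / 9.3) into the conversion:
NCE = 21.06 * (-10.7 / 9.3) + 50 = -225.342 / 9.3 + 50
NCE = -24.2303 + 50
NCE = 25.7697

25.7697


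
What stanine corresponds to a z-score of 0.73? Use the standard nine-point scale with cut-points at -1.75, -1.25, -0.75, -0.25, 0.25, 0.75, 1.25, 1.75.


Stanine boundaries: [-1.75, -1.25, -0.75, -0.25, 0.25, 0.75, 1.25, 1.75]
z = 0.73
Check each boundary:
  z >= -1.75 -> could be stanine 2
  z >= -1.25 -> could be stanine 3
  z >= -0.75 -> could be stanine 4
  z >= -0.25 -> could be stanine 5
  z >= 0.25 -> could be stanine 6
  z < 0.75
  z < 1.25
  z < 1.75
Highest qualifying boundary gives stanine = 6

6


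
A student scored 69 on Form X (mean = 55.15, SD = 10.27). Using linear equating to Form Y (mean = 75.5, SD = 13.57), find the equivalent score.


slope = SD_Y / SD_X = 13.57 / 10.27 ~ 1.3213
intercept = mean_Y - slope * mean_X = 75.5 - (13.57 / 10.27) * 55.15 ~ 2.629
Y = slope * X + intercept. To avoid rounding drift from the rounded slope/intercept, evaluate the equivalent form Y = mean_Y + SD_Y * (X - mean_X) / SD_X at full precision:
Y = 75.5 + 13.57 * (69 - 55.15) / 10.27
Y = 75.5 + 13.57 * 13.85 / 10.27
Y = 75.5 + 187.9445 / 10.27
Y = 75.5 + 18.3003
Y = 93.8003

93.8003


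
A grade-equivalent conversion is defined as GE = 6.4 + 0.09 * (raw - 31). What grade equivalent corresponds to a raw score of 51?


raw - median = 51 - 31 = 20
slope * diff = 0.09 * 20 = 1.8
GE = 6.4 + 1.8
GE = 8.2

8.2


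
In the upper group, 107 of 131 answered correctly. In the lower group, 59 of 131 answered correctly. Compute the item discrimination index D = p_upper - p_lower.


p_upper = 107/131 = 0.8168
p_lower = 59/131 = 0.4504
D = 0.8168 - 0.4504 = 0.3664

0.3664


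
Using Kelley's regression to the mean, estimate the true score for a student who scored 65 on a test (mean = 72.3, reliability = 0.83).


T_est = rxx * X + (1 - rxx) * mean
T_est = 0.83 * 65 + 0.17 * 72.3
T_est = 53.95 + 12.291
T_est = 66.241

66.241


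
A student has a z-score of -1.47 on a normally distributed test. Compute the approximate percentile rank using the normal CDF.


CDF(z) = 0.5 * (1 + erf(z/sqrt(2)))
erf(-1.0394) = -0.8584
CDF = 0.0708
Percentile rank = 0.0708 * 100 = 7.08

7.08


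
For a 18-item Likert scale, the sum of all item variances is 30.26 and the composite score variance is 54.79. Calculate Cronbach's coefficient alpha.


alpha = (k/(k-1)) * (1 - sum(si^2)/s_total^2)
= (18/17) * (1 - 30.26/54.79)
alpha = 0.474

0.474


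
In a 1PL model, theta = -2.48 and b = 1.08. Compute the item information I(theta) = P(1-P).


P = 1/(1+exp(-(-2.48-1.08))) = 0.0277
I = P*(1-P) = 0.0277 * 0.9723
I = 0.0269

0.0269


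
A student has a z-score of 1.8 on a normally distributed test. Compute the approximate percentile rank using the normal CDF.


CDF(z) = 0.5 * (1 + erf(z/sqrt(2)))
erf(1.2728) = 0.9281
CDF = 0.9641
Percentile rank = 0.9641 * 100 = 96.41

96.41


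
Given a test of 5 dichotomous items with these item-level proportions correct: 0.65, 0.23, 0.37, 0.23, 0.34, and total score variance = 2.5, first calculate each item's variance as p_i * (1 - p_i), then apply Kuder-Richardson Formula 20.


For each item, compute p_i * q_i:
  Item 1: 0.65 * 0.35 = 0.2275
  Item 2: 0.23 * 0.77 = 0.1771
  Item 3: 0.37 * 0.63 = 0.2331
  Item 4: 0.23 * 0.77 = 0.1771
  Item 5: 0.34 * 0.66 = 0.2244
Sum(p_i * q_i) = 0.2275 + 0.1771 + 0.2331 + 0.1771 + 0.2244 = 1.0392
KR-20 = (k/(k-1)) * (1 - Sum(p_i*q_i) / Var_total)
= (5/4) * (1 - 1.0392/2.5)
= 1.25 * 0.5843
KR-20 = 0.7304

0.7304


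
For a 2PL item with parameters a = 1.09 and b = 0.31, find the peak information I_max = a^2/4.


For 2PL, max info at theta = b = 0.31
I_max = a^2 / 4 = 1.09^2 / 4
= 1.1881 / 4
I_max = 0.297

0.297


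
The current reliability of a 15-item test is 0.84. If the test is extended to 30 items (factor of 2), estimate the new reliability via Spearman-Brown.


r_new = (n * rxx) / (1 + (n-1) * rxx)
r_new = (2 * 0.84) / (1 + 1 * 0.84)
r_new = 1.68 / 1.84
r_new = 0.913

0.913


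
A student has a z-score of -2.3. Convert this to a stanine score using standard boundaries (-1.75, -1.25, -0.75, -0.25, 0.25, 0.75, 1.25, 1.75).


Stanine boundaries: [-1.75, -1.25, -0.75, -0.25, 0.25, 0.75, 1.25, 1.75]
z = -2.3
Check each boundary:
  z < -1.75
  z < -1.25
  z < -0.75
  z < -0.25
  z < 0.25
  z < 0.75
  z < 1.25
  z < 1.75
Highest qualifying boundary gives stanine = 1

1


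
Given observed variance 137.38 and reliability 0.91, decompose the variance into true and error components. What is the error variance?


var_true = rxx * var_obs = 0.91 * 137.38 = 125.0158
var_error = var_obs - var_true
var_error = 137.38 - 125.0158
var_error = 12.3642

12.3642


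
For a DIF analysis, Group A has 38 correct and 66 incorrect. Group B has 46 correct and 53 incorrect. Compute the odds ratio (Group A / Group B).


Odds_A = 38/66 = 0.5758
Odds_B = 46/53 = 0.8679
OR = Odds_A / Odds_B = 0.5758 / 0.8679
Exactly, OR = (38 * 53) / (66 * 46) = 2014 / 3036
OR = 0.6634

0.6634


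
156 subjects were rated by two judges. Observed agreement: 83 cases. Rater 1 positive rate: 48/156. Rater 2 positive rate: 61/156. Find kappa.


P_o = 83/156 = 0.532051
P_e = (48*61 + 108*95) / 24336 = 0.541913
kappa = (P_o - P_e) / (1 - P_e)
kappa = (0.532051 - 0.541913) / (1 - 0.541913)
kappa = -0.0215

-0.0215


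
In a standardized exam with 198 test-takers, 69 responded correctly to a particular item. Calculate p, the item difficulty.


Item difficulty p = number correct / total examinees
p = 69 / 198
p = 0.3485

0.3485


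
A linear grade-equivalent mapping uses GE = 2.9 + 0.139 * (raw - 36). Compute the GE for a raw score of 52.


raw - median = 52 - 36 = 16
slope * diff = 0.139 * 16 = 2.224
GE = 2.9 + 2.224
GE = 5.124

5.124


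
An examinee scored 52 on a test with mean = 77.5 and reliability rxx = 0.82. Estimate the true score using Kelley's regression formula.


T_est = rxx * X + (1 - rxx) * mean
T_est = 0.82 * 52 + 0.18 * 77.5
T_est = 42.64 + 13.95
T_est = 56.59

56.59


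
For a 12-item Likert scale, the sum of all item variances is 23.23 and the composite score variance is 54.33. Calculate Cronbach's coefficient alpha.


alpha = (k/(k-1)) * (1 - sum(si^2)/s_total^2)
= (12/11) * (1 - 23.23/54.33)
alpha = 0.6245

0.6245


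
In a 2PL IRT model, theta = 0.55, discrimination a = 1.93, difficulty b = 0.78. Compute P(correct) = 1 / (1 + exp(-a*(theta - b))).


a*(theta - b) = 1.93 * (0.55 - 0.78) = -0.4439
exp(--0.4439) = 1.5588
P = 1 / (1 + 1.5588)
P = 0.3908

0.3908


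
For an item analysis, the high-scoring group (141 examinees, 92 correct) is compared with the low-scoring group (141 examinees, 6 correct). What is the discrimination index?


p_upper = 92/141 = 0.6525
p_lower = 6/141 = 0.0426
D = 0.6525 - 0.0426 = 0.6099

0.6099


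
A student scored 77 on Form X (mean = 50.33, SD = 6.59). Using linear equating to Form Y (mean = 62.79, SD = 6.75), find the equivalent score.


slope = SD_Y / SD_X = 6.75 / 6.59 ~ 1.0243
intercept = mean_Y - slope * mean_X = 62.79 - (6.75 / 6.59) * 50.33 ~ 11.238
Y = slope * X + intercept. To avoid rounding drift from the rounded slope/intercept, evaluate the equivalent form Y = mean_Y + SD_Y * (X - mean_X) / SD_X at full precision:
Y = 62.79 + 6.75 * (77 - 50.33) / 6.59
Y = 62.79 + 6.75 * 26.67 / 6.59
Y = 62.79 + 180.0225 / 6.59
Y = 62.79 + 27.3175
Y = 90.1075

90.1075


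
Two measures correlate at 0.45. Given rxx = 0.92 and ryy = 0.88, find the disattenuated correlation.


r_corrected = rxy / sqrt(rxx * ryy)
= 0.45 / sqrt(0.92 * 0.88)
= 0.45 / sqrt(0.8096)
= 0.45 / 0.899778
r_corrected = 0.5001

0.5001


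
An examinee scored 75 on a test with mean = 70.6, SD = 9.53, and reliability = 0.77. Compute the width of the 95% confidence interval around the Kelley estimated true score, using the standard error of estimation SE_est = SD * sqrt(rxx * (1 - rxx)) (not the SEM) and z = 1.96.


True score estimate = 0.77*75 + 0.23*70.6 = 73.988
SE_est = SD * sqrt(rxx * (1 - rxx)) = 9.53 * sqrt(0.77 * 0.23) = 9.53 * sqrt(0.1771) = 4.010534
CI = T_est +/- z * SE_est, so width = 2 * z * SE_est = 2 * 1.96 * 4.010534
Width = 15.7213

15.7213


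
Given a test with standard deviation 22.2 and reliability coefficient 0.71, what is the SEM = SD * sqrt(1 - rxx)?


SEM = SD * sqrt(1 - rxx)
SEM = 22.2 * sqrt(1 - 0.71)
SEM = 22.2 * sqrt(0.29) = 22.2 * 0.538516
SEM = 11.9551

11.9551


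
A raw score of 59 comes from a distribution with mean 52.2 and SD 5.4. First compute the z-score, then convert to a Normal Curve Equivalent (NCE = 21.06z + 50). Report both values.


z = (X - mean) / SD = (59 - 52.2) / 5.4
z = 6.8 / 5.4
z = 1.2593
NCE = NCE = 21.06z + 50
Carry z at full precision (z = 6.8 / 5.4) into the conversion:
NCE = 21.06 * (6.8 / 5.4) + 50 = 143.208 / 5.4 + 50
NCE = 26.52 + 50
NCE = 76.52

76.52


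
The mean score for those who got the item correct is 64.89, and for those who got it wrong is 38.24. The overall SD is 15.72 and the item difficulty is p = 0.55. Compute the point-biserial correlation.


q = 1 - p = 0.45
rpb = ((M1 - M0) / SD) * sqrt(p * q)
rpb = ((64.89 - 38.24) / 15.72) * sqrt(0.55 * 0.45)
rpb = 0.8434

0.8434


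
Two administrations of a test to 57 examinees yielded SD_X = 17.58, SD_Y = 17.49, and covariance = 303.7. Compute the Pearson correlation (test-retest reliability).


r = cov(X,Y) / (SD_X * SD_Y)
r = 303.7 / (17.58 * 17.49)
r = 303.7 / 307.4742
r = 0.9877

0.9877


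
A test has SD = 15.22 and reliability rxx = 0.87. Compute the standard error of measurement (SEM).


SEM = SD * sqrt(1 - rxx)
SEM = 15.22 * sqrt(1 - 0.87)
SEM = 15.22 * sqrt(0.13) = 15.22 * 0.360555
SEM = 5.4876

5.4876


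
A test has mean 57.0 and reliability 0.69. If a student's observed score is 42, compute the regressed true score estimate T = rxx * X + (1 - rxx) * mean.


T_est = rxx * X + (1 - rxx) * mean
T_est = 0.69 * 42 + 0.31 * 57.0
T_est = 28.98 + 17.67
T_est = 46.65

46.65


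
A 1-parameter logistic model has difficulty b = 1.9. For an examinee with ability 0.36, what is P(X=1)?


theta - b = 0.36 - 1.9 = -1.54
exp(-(theta - b)) = exp(1.54) = 4.6646
P = 1 / (1 + 4.6646)
P = 0.1765

0.1765


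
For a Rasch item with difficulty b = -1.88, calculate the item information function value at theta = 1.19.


P = 1/(1+exp(-(1.19--1.88))) = 0.9556
I = P*(1-P) = 0.9556 * 0.0444
I = 0.0424

0.0424


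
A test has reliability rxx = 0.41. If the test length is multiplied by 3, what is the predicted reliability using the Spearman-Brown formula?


r_new = (n * rxx) / (1 + (n-1) * rxx)
r_new = (3 * 0.41) / (1 + 2 * 0.41)
r_new = 1.23 / 1.82
r_new = 0.6758

0.6758


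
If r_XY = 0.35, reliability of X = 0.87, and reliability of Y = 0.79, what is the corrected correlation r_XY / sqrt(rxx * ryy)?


r_corrected = rxy / sqrt(rxx * ryy)
= 0.35 / sqrt(0.87 * 0.79)
= 0.35 / sqrt(0.6873)
= 0.35 / 0.829036
r_corrected = 0.4222

0.4222


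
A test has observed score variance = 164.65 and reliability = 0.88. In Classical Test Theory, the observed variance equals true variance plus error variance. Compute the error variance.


var_true = rxx * var_obs = 0.88 * 164.65 = 144.892
var_error = var_obs - var_true
var_error = 164.65 - 144.892
var_error = 19.758

19.758


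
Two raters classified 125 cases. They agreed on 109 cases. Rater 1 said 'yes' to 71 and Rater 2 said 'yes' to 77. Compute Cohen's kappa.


P_o = 109/125 = 0.872
P_e = (71*77 + 54*48) / 15625 = 0.515776
kappa = (P_o - P_e) / (1 - P_e)
kappa = (0.872 - 0.515776) / (1 - 0.515776)
kappa = 0.7357

0.7357


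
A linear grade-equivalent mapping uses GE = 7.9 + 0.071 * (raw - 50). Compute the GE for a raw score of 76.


raw - median = 76 - 50 = 26
slope * diff = 0.071 * 26 = 1.846
GE = 7.9 + 1.846
GE = 9.746

9.746


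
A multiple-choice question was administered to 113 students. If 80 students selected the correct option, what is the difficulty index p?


Item difficulty p = number correct / total examinees
p = 80 / 113
p = 0.708

0.708


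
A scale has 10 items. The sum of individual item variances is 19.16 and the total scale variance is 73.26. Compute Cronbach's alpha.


alpha = (k/(k-1)) * (1 - sum(si^2)/s_total^2)
= (10/9) * (1 - 19.16/73.26)
alpha = 0.8205

0.8205


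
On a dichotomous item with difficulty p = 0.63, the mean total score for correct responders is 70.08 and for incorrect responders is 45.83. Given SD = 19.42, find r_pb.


q = 1 - p = 0.37
rpb = ((M1 - M0) / SD) * sqrt(p * q)
rpb = ((70.08 - 45.83) / 19.42) * sqrt(0.63 * 0.37)
rpb = 0.6029

0.6029


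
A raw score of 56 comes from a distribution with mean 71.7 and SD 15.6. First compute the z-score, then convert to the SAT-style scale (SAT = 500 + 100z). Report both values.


z = (X - mean) / SD = (56 - 71.7) / 15.6
z = -15.7 / 15.6
z = -1.0064
SAT-scale = SAT = 500 + 100z
Carry z at full precision (z = -15.7 / 15.6) into the conversion:
SAT-scale = 500 + 100 * (-15.7 / 15.6) = 500 + -1570 / 15.6
SAT-scale = 500 + -100.641
SAT-scale = 399.359

399.359


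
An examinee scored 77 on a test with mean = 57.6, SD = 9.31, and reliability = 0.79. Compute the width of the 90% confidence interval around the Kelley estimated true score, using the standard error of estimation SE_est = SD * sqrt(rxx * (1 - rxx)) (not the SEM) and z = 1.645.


True score estimate = 0.79*77 + 0.21*57.6 = 72.926
SE_est = SD * sqrt(rxx * (1 - rxx)) = 9.31 * sqrt(0.79 * 0.21) = 9.31 * sqrt(0.1659) = 3.79204
CI = T_est +/- z * SE_est, so width = 2 * z * SE_est = 2 * 1.645 * 3.79204
Width = 12.4758

12.4758


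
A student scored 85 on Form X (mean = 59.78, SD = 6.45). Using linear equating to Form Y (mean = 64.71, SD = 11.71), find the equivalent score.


slope = SD_Y / SD_X = 11.71 / 6.45 ~ 1.8155
intercept = mean_Y - slope * mean_X = 64.71 - (11.71 / 6.45) * 59.78 ~ -43.8208
Y = slope * X + intercept. To avoid rounding drift from the rounded slope/intercept, evaluate the equivalent form Y = mean_Y + SD_Y * (X - mean_X) / SD_X at full precision:
Y = 64.71 + 11.71 * (85 - 59.78) / 6.45
Y = 64.71 + 11.71 * 25.22 / 6.45
Y = 64.71 + 295.3262 / 6.45
Y = 64.71 + 45.787
Y = 110.497

110.497


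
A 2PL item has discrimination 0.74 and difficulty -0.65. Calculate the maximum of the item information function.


For 2PL, max info at theta = b = -0.65
I_max = a^2 / 4 = 0.74^2 / 4
= 0.5476 / 4
I_max = 0.1369

0.1369


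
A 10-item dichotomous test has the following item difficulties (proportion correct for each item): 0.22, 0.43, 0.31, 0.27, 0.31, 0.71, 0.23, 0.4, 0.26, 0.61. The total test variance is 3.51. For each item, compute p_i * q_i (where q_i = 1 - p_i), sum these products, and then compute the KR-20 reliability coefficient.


For each item, compute p_i * q_i:
  Item 1: 0.22 * 0.78 = 0.1716
  Item 2: 0.43 * 0.57 = 0.2451
  Item 3: 0.31 * 0.69 = 0.2139
  Item 4: 0.27 * 0.73 = 0.1971
  Item 5: 0.31 * 0.69 = 0.2139
  Item 6: 0.71 * 0.29 = 0.2059
  Item 7: 0.23 * 0.77 = 0.1771
  Item 8: 0.4 * 0.6 = 0.24
  Item 9: 0.26 * 0.74 = 0.1924
  Item 10: 0.61 * 0.39 = 0.2379
Sum(p_i * q_i) = 0.1716 + 0.2451 + 0.2139 + 0.1971 + 0.2139 + 0.2059 + 0.1771 + 0.24 + 0.1924 + 0.2379 = 2.0949
KR-20 = (k/(k-1)) * (1 - Sum(p_i*q_i) / Var_total)
= (10/9) * (1 - 2.0949/3.51)
= 1.1111 * 0.4032
KR-20 = 0.448

0.448


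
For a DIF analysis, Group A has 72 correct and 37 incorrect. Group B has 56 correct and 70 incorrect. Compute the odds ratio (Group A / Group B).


Odds_A = 72/37 = 1.9459
Odds_B = 56/70 = 0.8
OR = Odds_A / Odds_B = 1.9459 / 0.8
Exactly, OR = (72 * 70) / (37 * 56) = 5040 / 2072
OR = 2.4324

2.4324


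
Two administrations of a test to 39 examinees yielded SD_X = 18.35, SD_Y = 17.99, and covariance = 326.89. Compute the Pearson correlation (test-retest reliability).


r = cov(X,Y) / (SD_X * SD_Y)
r = 326.89 / (18.35 * 17.99)
r = 326.89 / 330.1165
r = 0.9902

0.9902


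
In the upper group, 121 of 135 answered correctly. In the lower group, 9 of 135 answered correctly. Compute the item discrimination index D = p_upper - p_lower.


p_upper = 121/135 = 0.8963
p_lower = 9/135 = 0.0667
D = 0.8963 - 0.0667 = 0.8296

0.8296


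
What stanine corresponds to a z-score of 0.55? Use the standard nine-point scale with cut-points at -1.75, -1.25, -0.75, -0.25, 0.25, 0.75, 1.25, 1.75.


Stanine boundaries: [-1.75, -1.25, -0.75, -0.25, 0.25, 0.75, 1.25, 1.75]
z = 0.55
Check each boundary:
  z >= -1.75 -> could be stanine 2
  z >= -1.25 -> could be stanine 3
  z >= -0.75 -> could be stanine 4
  z >= -0.25 -> could be stanine 5
  z >= 0.25 -> could be stanine 6
  z < 0.75
  z < 1.25
  z < 1.75
Highest qualifying boundary gives stanine = 6

6


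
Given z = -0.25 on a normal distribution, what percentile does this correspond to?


CDF(z) = 0.5 * (1 + erf(z/sqrt(2)))
erf(-0.1768) = -0.1974
CDF = 0.4013
Percentile rank = 0.4013 * 100 = 40.13

40.13


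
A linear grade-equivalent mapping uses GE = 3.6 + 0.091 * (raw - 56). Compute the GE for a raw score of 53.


raw - median = 53 - 56 = -3
slope * diff = 0.091 * -3 = -0.273
GE = 3.6 + -0.273
GE = 3.327

3.327


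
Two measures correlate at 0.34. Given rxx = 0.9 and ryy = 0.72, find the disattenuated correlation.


r_corrected = rxy / sqrt(rxx * ryy)
= 0.34 / sqrt(0.9 * 0.72)
= 0.34 / sqrt(0.648)
= 0.34 / 0.804984
r_corrected = 0.4224

0.4224


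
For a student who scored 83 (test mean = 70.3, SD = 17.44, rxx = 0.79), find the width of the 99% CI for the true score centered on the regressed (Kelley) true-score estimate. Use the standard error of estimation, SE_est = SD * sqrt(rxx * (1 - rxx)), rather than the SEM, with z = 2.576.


True score estimate = 0.79*83 + 0.21*70.3 = 80.333
SE_est = SD * sqrt(rxx * (1 - rxx)) = 17.44 * sqrt(0.79 * 0.21) = 17.44 * sqrt(0.1659) = 7.103456
CI = T_est +/- z * SE_est, so width = 2 * z * SE_est = 2 * 2.576 * 7.103456
Width = 36.597

36.597


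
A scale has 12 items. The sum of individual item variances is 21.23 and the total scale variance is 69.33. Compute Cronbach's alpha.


alpha = (k/(k-1)) * (1 - sum(si^2)/s_total^2)
= (12/11) * (1 - 21.23/69.33)
alpha = 0.7569

0.7569


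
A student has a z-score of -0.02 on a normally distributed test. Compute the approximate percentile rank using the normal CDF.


CDF(z) = 0.5 * (1 + erf(z/sqrt(2)))
erf(-0.0141) = -0.016
CDF = 0.492
Percentile rank = 0.492 * 100 = 49.2

49.2


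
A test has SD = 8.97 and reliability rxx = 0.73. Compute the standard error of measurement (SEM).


SEM = SD * sqrt(1 - rxx)
SEM = 8.97 * sqrt(1 - 0.73)
SEM = 8.97 * sqrt(0.27) = 8.97 * 0.519615
SEM = 4.6609

4.6609


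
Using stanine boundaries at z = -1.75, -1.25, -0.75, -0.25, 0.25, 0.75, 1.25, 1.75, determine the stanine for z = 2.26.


Stanine boundaries: [-1.75, -1.25, -0.75, -0.25, 0.25, 0.75, 1.25, 1.75]
z = 2.26
Check each boundary:
  z >= -1.75 -> could be stanine 2
  z >= -1.25 -> could be stanine 3
  z >= -0.75 -> could be stanine 4
  z >= -0.25 -> could be stanine 5
  z >= 0.25 -> could be stanine 6
  z >= 0.75 -> could be stanine 7
  z >= 1.25 -> could be stanine 8
  z >= 1.75 -> could be stanine 9
Highest qualifying boundary gives stanine = 9

9


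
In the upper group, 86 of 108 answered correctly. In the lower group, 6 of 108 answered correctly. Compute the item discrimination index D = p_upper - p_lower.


p_upper = 86/108 = 0.7963
p_lower = 6/108 = 0.0556
D = 0.7963 - 0.0556 = 0.7407

0.7407


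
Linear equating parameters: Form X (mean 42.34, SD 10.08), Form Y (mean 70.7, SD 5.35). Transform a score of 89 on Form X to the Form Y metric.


slope = SD_Y / SD_X = 5.35 / 10.08 ~ 0.5308
intercept = mean_Y - slope * mean_X = 70.7 - (5.35 / 10.08) * 42.34 ~ 48.2279
Y = slope * X + intercept. To avoid rounding drift from the rounded slope/intercept, evaluate the equivalent form Y = mean_Y + SD_Y * (X - mean_X) / SD_X at full precision:
Y = 70.7 + 5.35 * (89 - 42.34) / 10.08
Y = 70.7 + 5.35 * 46.66 / 10.08
Y = 70.7 + 249.631 / 10.08
Y = 70.7 + 24.765
Y = 95.465

95.465


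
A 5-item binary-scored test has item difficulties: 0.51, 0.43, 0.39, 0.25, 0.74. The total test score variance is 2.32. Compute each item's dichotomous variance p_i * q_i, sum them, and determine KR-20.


For each item, compute p_i * q_i:
  Item 1: 0.51 * 0.49 = 0.2499
  Item 2: 0.43 * 0.57 = 0.2451
  Item 3: 0.39 * 0.61 = 0.2379
  Item 4: 0.25 * 0.75 = 0.1875
  Item 5: 0.74 * 0.26 = 0.1924
Sum(p_i * q_i) = 0.2499 + 0.2451 + 0.2379 + 0.1875 + 0.1924 = 1.1128
KR-20 = (k/(k-1)) * (1 - Sum(p_i*q_i) / Var_total)
= (5/4) * (1 - 1.1128/2.32)
= 1.25 * 0.5203
KR-20 = 0.6504

0.6504


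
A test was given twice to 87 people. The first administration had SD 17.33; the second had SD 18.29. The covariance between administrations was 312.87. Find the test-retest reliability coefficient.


r = cov(X,Y) / (SD_X * SD_Y)
r = 312.87 / (17.33 * 18.29)
r = 312.87 / 316.9657
r = 0.9871

0.9871


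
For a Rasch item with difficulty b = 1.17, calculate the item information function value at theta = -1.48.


P = 1/(1+exp(-(-1.48-1.17))) = 0.066
I = P*(1-P) = 0.066 * 0.934
I = 0.0616

0.0616


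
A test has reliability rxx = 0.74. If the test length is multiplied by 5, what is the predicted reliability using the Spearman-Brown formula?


r_new = (n * rxx) / (1 + (n-1) * rxx)
r_new = (5 * 0.74) / (1 + 4 * 0.74)
r_new = 3.7 / 3.96
r_new = 0.9343

0.9343


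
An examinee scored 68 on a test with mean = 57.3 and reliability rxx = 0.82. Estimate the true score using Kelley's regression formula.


T_est = rxx * X + (1 - rxx) * mean
T_est = 0.82 * 68 + 0.18 * 57.3
T_est = 55.76 + 10.314
T_est = 66.074

66.074


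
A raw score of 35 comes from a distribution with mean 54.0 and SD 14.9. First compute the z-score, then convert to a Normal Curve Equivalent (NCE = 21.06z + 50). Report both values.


z = (X - mean) / SD = (35 - 54.0) / 14.9
z = -19.0 / 14.9
z = -1.2752
NCE = NCE = 21.06z + 50
Carry z at full precision (z = -19.0 / 14.9) into the conversion:
NCE = 21.06 * (-19.0 / 14.9) + 50 = -400.14 / 14.9 + 50
NCE = -26.855 + 50
NCE = 23.145

23.145


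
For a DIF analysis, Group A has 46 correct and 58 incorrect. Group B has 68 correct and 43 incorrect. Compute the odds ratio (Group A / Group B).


Odds_A = 46/58 = 0.7931
Odds_B = 68/43 = 1.5814
OR = Odds_A / Odds_B = 0.7931 / 1.5814
Exactly, OR = (46 * 43) / (58 * 68) = 1978 / 3944
OR = 0.5015

0.5015


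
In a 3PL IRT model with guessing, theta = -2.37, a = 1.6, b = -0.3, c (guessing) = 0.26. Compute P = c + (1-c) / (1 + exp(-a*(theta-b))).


logit = 1.6*(-2.37 - -0.3) = -3.312
P* = 1/(1 + exp(--3.312)) = 0.0352
P = 0.26 + (1 - 0.26) * 0.0352
P = 0.286

0.286


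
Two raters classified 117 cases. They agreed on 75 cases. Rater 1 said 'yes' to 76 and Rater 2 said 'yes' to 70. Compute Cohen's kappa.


P_o = 75/117 = 0.641026
P_e = (76*70 + 41*47) / 13689 = 0.529403
kappa = (P_o - P_e) / (1 - P_e)
kappa = (0.641026 - 0.529403) / (1 - 0.529403)
kappa = 0.2372

0.2372


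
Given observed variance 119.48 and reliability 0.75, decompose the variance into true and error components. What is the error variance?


var_true = rxx * var_obs = 0.75 * 119.48 = 89.61
var_error = var_obs - var_true
var_error = 119.48 - 89.61
var_error = 29.87

29.87


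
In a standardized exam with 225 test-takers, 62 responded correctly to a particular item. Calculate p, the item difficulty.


Item difficulty p = number correct / total examinees
p = 62 / 225
p = 0.2756

0.2756


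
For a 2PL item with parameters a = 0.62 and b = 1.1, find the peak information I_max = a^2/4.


For 2PL, max info at theta = b = 1.1
I_max = a^2 / 4 = 0.62^2 / 4
= 0.3844 / 4
I_max = 0.0961

0.0961


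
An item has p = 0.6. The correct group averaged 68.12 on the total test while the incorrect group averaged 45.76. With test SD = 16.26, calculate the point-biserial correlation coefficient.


q = 1 - p = 0.4
rpb = ((M1 - M0) / SD) * sqrt(p * q)
rpb = ((68.12 - 45.76) / 16.26) * sqrt(0.6 * 0.4)
rpb = 0.6737

0.6737


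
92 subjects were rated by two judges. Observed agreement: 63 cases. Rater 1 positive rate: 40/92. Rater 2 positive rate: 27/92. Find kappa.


P_o = 63/92 = 0.684783
P_e = (40*27 + 52*65) / 8464 = 0.526938
kappa = (P_o - P_e) / (1 - P_e)
kappa = (0.684783 - 0.526938) / (1 - 0.526938)
kappa = 0.3337

0.3337


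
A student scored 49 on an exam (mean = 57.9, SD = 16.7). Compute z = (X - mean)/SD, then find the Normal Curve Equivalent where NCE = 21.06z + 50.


z = (X - mean) / SD = (49 - 57.9) / 16.7
z = -8.9 / 16.7
z = -0.5329
NCE = NCE = 21.06z + 50
Carry z at full precision (z = -8.9 / 16.7) into the conversion:
NCE = 21.06 * (-8.9 / 16.7) + 50 = -187.434 / 16.7 + 50
NCE = -11.2236 + 50
NCE = 38.7764

38.7764


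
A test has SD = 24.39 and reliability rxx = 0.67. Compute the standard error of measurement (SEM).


SEM = SD * sqrt(1 - rxx)
SEM = 24.39 * sqrt(1 - 0.67)
SEM = 24.39 * sqrt(0.33) = 24.39 * 0.574456
SEM = 14.011

14.011


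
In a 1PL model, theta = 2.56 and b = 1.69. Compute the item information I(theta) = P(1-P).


P = 1/(1+exp(-(2.56-1.69))) = 0.7047
I = P*(1-P) = 0.7047 * 0.2953
I = 0.2081

0.2081


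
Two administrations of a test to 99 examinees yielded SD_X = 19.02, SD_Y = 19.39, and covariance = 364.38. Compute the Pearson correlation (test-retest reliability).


r = cov(X,Y) / (SD_X * SD_Y)
r = 364.38 / (19.02 * 19.39)
r = 364.38 / 368.7978
r = 0.988

0.988


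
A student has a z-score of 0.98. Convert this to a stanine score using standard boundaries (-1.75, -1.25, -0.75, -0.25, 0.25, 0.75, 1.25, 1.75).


Stanine boundaries: [-1.75, -1.25, -0.75, -0.25, 0.25, 0.75, 1.25, 1.75]
z = 0.98
Check each boundary:
  z >= -1.75 -> could be stanine 2
  z >= -1.25 -> could be stanine 3
  z >= -0.75 -> could be stanine 4
  z >= -0.25 -> could be stanine 5
  z >= 0.25 -> could be stanine 6
  z >= 0.75 -> could be stanine 7
  z < 1.25
  z < 1.75
Highest qualifying boundary gives stanine = 7

7


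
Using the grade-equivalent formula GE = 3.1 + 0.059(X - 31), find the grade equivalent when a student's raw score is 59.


raw - median = 59 - 31 = 28
slope * diff = 0.059 * 28 = 1.652
GE = 3.1 + 1.652
GE = 4.752

4.752


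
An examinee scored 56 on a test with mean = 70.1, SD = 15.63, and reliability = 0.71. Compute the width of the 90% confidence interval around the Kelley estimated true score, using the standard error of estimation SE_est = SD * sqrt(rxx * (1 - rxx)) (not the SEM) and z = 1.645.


True score estimate = 0.71*56 + 0.29*70.1 = 60.089
SE_est = SD * sqrt(rxx * (1 - rxx)) = 15.63 * sqrt(0.71 * 0.29) = 15.63 * sqrt(0.2059) = 7.092301
CI = T_est +/- z * SE_est, so width = 2 * z * SE_est = 2 * 1.645 * 7.092301
Width = 23.3337

23.3337


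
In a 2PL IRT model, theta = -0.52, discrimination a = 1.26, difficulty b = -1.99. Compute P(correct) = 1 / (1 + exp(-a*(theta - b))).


a*(theta - b) = 1.26 * (-0.52 - -1.99) = 1.8522
exp(-1.8522) = 0.1569
P = 1 / (1 + 0.1569)
P = 0.8644

0.8644


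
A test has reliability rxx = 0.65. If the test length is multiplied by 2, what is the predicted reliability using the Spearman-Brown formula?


r_new = (n * rxx) / (1 + (n-1) * rxx)
r_new = (2 * 0.65) / (1 + 1 * 0.65)
r_new = 1.3 / 1.65
r_new = 0.7879

0.7879


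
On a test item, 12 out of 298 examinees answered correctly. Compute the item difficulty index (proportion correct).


Item difficulty p = number correct / total examinees
p = 12 / 298
p = 0.0403

0.0403


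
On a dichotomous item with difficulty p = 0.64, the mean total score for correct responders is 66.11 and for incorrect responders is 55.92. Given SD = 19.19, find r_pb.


q = 1 - p = 0.36
rpb = ((M1 - M0) / SD) * sqrt(p * q)
rpb = ((66.11 - 55.92) / 19.19) * sqrt(0.64 * 0.36)
rpb = 0.2549

0.2549


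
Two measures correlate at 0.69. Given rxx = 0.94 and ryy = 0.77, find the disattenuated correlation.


r_corrected = rxy / sqrt(rxx * ryy)
= 0.69 / sqrt(0.94 * 0.77)
= 0.69 / sqrt(0.7238)
= 0.69 / 0.850764
r_corrected = 0.811

0.811


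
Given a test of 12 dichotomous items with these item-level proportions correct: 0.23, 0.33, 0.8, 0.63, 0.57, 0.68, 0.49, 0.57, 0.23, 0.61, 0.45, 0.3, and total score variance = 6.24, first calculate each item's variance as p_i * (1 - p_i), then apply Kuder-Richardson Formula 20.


For each item, compute p_i * q_i:
  Item 1: 0.23 * 0.77 = 0.1771
  Item 2: 0.33 * 0.67 = 0.2211
  Item 3: 0.8 * 0.2 = 0.16
  Item 4: 0.63 * 0.37 = 0.2331
  Item 5: 0.57 * 0.43 = 0.2451
  Item 6: 0.68 * 0.32 = 0.2176
  Item 7: 0.49 * 0.51 = 0.2499
  Item 8: 0.57 * 0.43 = 0.2451
  Item 9: 0.23 * 0.77 = 0.1771
  Item 10: 0.61 * 0.39 = 0.2379
  Item 11: 0.45 * 0.55 = 0.2475
  Item 12: 0.3 * 0.7 = 0.21
Sum(p_i * q_i) = 0.1771 + 0.2211 + 0.16 + 0.2331 + 0.2451 + 0.2176 + 0.2499 + 0.2451 + 0.1771 + 0.2379 + 0.2475 + 0.21 = 2.6215
KR-20 = (k/(k-1)) * (1 - Sum(p_i*q_i) / Var_total)
= (12/11) * (1 - 2.6215/6.24)
= 1.0909 * 0.5799
KR-20 = 0.6326

0.6326


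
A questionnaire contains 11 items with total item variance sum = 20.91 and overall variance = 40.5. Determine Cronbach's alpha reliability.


alpha = (k/(k-1)) * (1 - sum(si^2)/s_total^2)
= (11/10) * (1 - 20.91/40.5)
alpha = 0.5321

0.5321


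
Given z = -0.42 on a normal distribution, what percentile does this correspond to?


CDF(z) = 0.5 * (1 + erf(z/sqrt(2)))
erf(-0.297) = -0.3255
CDF = 0.3372
Percentile rank = 0.3372 * 100 = 33.72

33.72


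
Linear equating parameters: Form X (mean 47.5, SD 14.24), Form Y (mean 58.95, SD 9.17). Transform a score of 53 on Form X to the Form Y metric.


slope = SD_Y / SD_X = 9.17 / 14.24 ~ 0.644
intercept = mean_Y - slope * mean_X = 58.95 - (9.17 / 14.24) * 47.5 ~ 28.3619
Y = slope * X + intercept. To avoid rounding drift from the rounded slope/intercept, evaluate the equivalent form Y = mean_Y + SD_Y * (X - mean_X) / SD_X at full precision:
Y = 58.95 + 9.17 * (53 - 47.5) / 14.24
Y = 58.95 + 9.17 * 5.5 / 14.24
Y = 58.95 + 50.435 / 14.24
Y = 58.95 + 3.5418
Y = 62.4918

62.4918


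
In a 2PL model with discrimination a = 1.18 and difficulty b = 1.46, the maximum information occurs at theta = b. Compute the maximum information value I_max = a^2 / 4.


For 2PL, max info at theta = b = 1.46
I_max = a^2 / 4 = 1.18^2 / 4
= 1.3924 / 4
I_max = 0.3481

0.3481


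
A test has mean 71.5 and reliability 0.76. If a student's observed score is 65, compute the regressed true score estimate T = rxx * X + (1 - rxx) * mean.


T_est = rxx * X + (1 - rxx) * mean
T_est = 0.76 * 65 + 0.24 * 71.5
T_est = 49.4 + 17.16
T_est = 66.56

66.56


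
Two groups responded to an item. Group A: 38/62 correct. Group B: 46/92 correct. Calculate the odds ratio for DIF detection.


Odds_A = 38/24 = 1.5833
Odds_B = 46/46 = 1.0
OR = Odds_A / Odds_B = 1.5833 / 1.0
Exactly, OR = (38 * 46) / (24 * 46) = 1748 / 1104
OR = 1.5833

1.5833


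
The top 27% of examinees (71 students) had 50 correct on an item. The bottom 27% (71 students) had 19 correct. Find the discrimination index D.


p_upper = 50/71 = 0.7042
p_lower = 19/71 = 0.2676
D = 0.7042 - 0.2676 = 0.4366

0.4366


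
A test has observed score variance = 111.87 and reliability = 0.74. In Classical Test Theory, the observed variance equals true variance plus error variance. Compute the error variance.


var_true = rxx * var_obs = 0.74 * 111.87 = 82.7838
var_error = var_obs - var_true
var_error = 111.87 - 82.7838
var_error = 29.0862

29.0862


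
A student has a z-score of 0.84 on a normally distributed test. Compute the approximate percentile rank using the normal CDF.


CDF(z) = 0.5 * (1 + erf(z/sqrt(2)))
erf(0.594) = 0.5991
CDF = 0.7995
Percentile rank = 0.7995 * 100 = 79.95

79.95


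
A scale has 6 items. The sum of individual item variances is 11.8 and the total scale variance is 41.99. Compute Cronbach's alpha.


alpha = (k/(k-1)) * (1 - sum(si^2)/s_total^2)
= (6/5) * (1 - 11.8/41.99)
alpha = 0.8628

0.8628


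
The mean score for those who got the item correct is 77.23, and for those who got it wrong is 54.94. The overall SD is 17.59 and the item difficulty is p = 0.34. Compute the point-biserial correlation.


q = 1 - p = 0.66
rpb = ((M1 - M0) / SD) * sqrt(p * q)
rpb = ((77.23 - 54.94) / 17.59) * sqrt(0.34 * 0.66)
rpb = 0.6003

0.6003


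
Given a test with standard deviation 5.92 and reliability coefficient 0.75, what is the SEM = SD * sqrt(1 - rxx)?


SEM = SD * sqrt(1 - rxx)
SEM = 5.92 * sqrt(1 - 0.75)
SEM = 5.92 * sqrt(0.25) = 5.92 * 0.5
SEM = 2.96

2.96


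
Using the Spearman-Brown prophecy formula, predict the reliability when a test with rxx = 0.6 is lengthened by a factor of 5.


r_new = (n * rxx) / (1 + (n-1) * rxx)
r_new = (5 * 0.6) / (1 + 4 * 0.6)
r_new = 3.0 / 3.4
r_new = 0.8824

0.8824


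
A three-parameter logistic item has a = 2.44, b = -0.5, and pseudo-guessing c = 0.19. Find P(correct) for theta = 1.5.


logit = 2.44*(1.5 - -0.5) = 4.88
P* = 1/(1 + exp(-4.88)) = 0.9925
P = 0.19 + (1 - 0.19) * 0.9925
P = 0.9939

0.9939


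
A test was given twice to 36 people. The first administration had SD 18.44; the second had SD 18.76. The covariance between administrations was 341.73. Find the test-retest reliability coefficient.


r = cov(X,Y) / (SD_X * SD_Y)
r = 341.73 / (18.44 * 18.76)
r = 341.73 / 345.9344
r = 0.9878

0.9878


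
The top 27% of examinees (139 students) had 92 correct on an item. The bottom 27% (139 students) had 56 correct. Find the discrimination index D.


p_upper = 92/139 = 0.6619
p_lower = 56/139 = 0.4029
D = 0.6619 - 0.4029 = 0.259

0.259


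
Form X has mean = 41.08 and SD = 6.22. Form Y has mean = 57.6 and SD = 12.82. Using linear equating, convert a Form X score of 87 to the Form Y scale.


slope = SD_Y / SD_X = 12.82 / 6.22 ~ 2.0611
intercept = mean_Y - slope * mean_X = 57.6 - (12.82 / 6.22) * 41.08 ~ -27.0697
Y = slope * X + intercept. To avoid rounding drift from the rounded slope/intercept, evaluate the equivalent form Y = mean_Y + SD_Y * (X - mean_X) / SD_X at full precision:
Y = 57.6 + 12.82 * (87 - 41.08) / 6.22
Y = 57.6 + 12.82 * 45.92 / 6.22
Y = 57.6 + 588.6944 / 6.22
Y = 57.6 + 94.6454
Y = 152.2454

152.2454


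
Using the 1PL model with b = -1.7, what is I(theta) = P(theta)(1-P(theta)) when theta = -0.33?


P = 1/(1+exp(-(-0.33--1.7))) = 0.7974
I = P*(1-P) = 0.7974 * 0.2026
I = 0.1616

0.1616


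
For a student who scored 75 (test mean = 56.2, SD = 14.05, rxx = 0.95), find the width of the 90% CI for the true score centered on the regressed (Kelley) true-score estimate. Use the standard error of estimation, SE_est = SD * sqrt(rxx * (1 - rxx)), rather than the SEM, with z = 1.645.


True score estimate = 0.95*75 + 0.05*56.2 = 74.06
SE_est = SD * sqrt(rxx * (1 - rxx)) = 14.05 * sqrt(0.95 * 0.05) = 14.05 * sqrt(0.0475) = 3.062127
CI = T_est +/- z * SE_est, so width = 2 * z * SE_est = 2 * 1.645 * 3.062127
Width = 10.0744

10.0744


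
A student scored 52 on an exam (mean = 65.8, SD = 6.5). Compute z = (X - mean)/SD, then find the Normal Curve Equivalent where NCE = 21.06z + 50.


z = (X - mean) / SD = (52 - 65.8) / 6.5
z = -13.8 / 6.5
z = -2.1231
NCE = NCE = 21.06z + 50
Carry z at full precision (z = -13.8 / 6.5) into the conversion:
NCE = 21.06 * (-13.8 / 6.5) + 50 = -290.628 / 6.5 + 50
NCE = -44.712 + 50
NCE = 5.288

5.288


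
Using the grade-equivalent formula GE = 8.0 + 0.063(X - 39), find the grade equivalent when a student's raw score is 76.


raw - median = 76 - 39 = 37
slope * diff = 0.063 * 37 = 2.331
GE = 8.0 + 2.331
GE = 10.331

10.331


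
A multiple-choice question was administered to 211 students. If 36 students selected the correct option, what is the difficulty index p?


Item difficulty p = number correct / total examinees
p = 36 / 211
p = 0.1706

0.1706


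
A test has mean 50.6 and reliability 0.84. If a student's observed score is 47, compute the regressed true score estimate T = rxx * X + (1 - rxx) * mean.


T_est = rxx * X + (1 - rxx) * mean
T_est = 0.84 * 47 + 0.16 * 50.6
T_est = 39.48 + 8.096
T_est = 47.576

47.576


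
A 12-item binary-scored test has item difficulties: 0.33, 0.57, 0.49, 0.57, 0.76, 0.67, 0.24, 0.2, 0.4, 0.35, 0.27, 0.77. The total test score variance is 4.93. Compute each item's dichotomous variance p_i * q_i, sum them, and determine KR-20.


For each item, compute p_i * q_i:
  Item 1: 0.33 * 0.67 = 0.2211
  Item 2: 0.57 * 0.43 = 0.2451
  Item 3: 0.49 * 0.51 = 0.2499
  Item 4: 0.57 * 0.43 = 0.2451
  Item 5: 0.76 * 0.24 = 0.1824
  Item 6: 0.67 * 0.33 = 0.2211
  Item 7: 0.24 * 0.76 = 0.1824
  Item 8: 0.2 * 0.8 = 0.16
  Item 9: 0.4 * 0.6 = 0.24
  Item 10: 0.35 * 0.65 = 0.2275
  Item 11: 0.27 * 0.73 = 0.1971
  Item 12: 0.77 * 0.23 = 0.1771
Sum(p_i * q_i) = 0.2211 + 0.2451 + 0.2499 + 0.2451 + 0.1824 + 0.2211 + 0.1824 + 0.16 + 0.24 + 0.2275 + 0.1971 + 0.1771 = 2.5488
KR-20 = (k/(k-1)) * (1 - Sum(p_i*q_i) / Var_total)
= (12/11) * (1 - 2.5488/4.93)
= 1.0909 * 0.483
KR-20 = 0.5269

0.5269


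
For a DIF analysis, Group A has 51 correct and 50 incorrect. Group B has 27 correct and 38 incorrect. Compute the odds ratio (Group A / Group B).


Odds_A = 51/50 = 1.02
Odds_B = 27/38 = 0.7105
OR = Odds_A / Odds_B = 1.02 / 0.7105
Exactly, OR = (51 * 38) / (50 * 27) = 1938 / 1350
OR = 1.4356

1.4356


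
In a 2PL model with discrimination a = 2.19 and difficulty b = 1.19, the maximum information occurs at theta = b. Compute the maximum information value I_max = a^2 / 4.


For 2PL, max info at theta = b = 1.19
I_max = a^2 / 4 = 2.19^2 / 4
= 4.7961 / 4
I_max = 1.199

1.199


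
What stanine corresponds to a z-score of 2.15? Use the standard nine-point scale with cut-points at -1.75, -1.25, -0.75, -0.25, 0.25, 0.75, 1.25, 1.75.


Stanine boundaries: [-1.75, -1.25, -0.75, -0.25, 0.25, 0.75, 1.25, 1.75]
z = 2.15
Check each boundary:
  z >= -1.75 -> could be stanine 2
  z >= -1.25 -> could be stanine 3
  z >= -0.75 -> could be stanine 4
  z >= -0.25 -> could be stanine 5
  z >= 0.25 -> could be stanine 6
  z >= 0.75 -> could be stanine 7
  z >= 1.25 -> could be stanine 8
  z >= 1.75 -> could be stanine 9
Highest qualifying boundary gives stanine = 9

9


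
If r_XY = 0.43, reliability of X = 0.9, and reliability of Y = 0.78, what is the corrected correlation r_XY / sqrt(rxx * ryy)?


r_corrected = rxy / sqrt(rxx * ryy)
= 0.43 / sqrt(0.9 * 0.78)
= 0.43 / sqrt(0.702)
= 0.43 / 0.837854
r_corrected = 0.5132

0.5132
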